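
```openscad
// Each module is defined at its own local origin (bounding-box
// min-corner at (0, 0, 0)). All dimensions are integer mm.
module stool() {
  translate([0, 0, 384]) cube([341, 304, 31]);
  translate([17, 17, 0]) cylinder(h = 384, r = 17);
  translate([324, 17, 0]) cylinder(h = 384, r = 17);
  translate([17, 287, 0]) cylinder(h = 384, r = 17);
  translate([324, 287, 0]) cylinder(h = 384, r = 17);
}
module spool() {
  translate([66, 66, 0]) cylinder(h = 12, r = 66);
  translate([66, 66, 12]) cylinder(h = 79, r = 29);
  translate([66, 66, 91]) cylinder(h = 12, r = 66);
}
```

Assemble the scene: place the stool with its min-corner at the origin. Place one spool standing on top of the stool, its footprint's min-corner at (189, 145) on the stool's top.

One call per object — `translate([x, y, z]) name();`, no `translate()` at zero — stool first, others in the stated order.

stool();
translate([189, 145, 415]) spool();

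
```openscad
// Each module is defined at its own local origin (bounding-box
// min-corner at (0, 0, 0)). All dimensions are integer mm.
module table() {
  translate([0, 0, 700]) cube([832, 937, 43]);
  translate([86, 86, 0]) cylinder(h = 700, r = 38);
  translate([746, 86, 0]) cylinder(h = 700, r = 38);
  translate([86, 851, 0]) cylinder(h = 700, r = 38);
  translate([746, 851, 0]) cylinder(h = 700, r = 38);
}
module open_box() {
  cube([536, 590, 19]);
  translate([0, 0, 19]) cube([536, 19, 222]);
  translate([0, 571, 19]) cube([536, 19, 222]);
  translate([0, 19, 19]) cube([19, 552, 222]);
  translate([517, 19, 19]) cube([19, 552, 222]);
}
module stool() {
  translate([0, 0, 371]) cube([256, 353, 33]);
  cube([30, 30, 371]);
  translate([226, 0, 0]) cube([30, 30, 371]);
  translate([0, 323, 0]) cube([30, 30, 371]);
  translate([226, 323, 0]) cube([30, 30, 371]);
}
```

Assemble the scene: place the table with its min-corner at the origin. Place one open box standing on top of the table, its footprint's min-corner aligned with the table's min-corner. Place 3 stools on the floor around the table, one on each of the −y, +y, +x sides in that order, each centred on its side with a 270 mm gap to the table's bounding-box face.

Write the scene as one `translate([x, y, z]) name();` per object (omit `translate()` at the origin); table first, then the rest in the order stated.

table();
translate([0, 0, 743]) open_box();
translate([288, -623, 0]) stool();
translate([288, 1207, 0]) stool();
translate([1102, 292, 0]) stool();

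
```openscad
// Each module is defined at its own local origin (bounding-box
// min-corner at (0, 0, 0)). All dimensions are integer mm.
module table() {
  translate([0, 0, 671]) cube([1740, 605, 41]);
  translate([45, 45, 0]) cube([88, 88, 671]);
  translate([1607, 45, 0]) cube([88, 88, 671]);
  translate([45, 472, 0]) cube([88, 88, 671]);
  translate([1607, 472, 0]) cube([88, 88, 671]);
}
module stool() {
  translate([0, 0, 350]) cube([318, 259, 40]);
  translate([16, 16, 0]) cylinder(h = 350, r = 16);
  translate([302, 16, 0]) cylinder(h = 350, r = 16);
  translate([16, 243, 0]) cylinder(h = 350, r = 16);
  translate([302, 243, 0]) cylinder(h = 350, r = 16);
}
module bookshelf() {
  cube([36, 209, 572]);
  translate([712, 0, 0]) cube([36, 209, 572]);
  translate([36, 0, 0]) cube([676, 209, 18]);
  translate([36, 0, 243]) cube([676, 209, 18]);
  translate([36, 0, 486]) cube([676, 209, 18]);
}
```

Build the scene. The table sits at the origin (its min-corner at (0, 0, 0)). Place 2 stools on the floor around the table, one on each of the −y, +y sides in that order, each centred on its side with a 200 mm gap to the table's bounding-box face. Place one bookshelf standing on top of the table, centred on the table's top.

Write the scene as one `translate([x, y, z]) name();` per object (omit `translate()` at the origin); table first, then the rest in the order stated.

table();
translate([711, -459, 0]) stool();
translate([711, 805, 0]) stool();
translate([496, 198, 712]) bookshelf();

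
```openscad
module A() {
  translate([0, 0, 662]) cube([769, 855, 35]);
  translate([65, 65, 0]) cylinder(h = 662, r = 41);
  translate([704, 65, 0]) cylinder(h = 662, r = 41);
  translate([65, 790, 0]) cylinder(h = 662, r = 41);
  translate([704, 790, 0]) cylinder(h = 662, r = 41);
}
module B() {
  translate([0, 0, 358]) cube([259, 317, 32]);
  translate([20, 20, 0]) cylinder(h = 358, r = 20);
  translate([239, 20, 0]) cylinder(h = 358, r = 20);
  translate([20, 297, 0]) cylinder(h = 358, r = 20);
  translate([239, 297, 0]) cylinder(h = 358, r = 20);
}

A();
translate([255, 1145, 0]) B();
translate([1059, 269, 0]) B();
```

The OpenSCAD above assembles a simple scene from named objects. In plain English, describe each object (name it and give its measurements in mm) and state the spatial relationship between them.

A is a table with a 769×855 mm rectangular top, 35 mm thick, top surface at z = 697 mm, supported by four round legs of 82 mm diameter, each leg's bounding box inset 24 mm from the nearest pair of top edges, running from the floor.

B is a four-legged stool. The seat is 259×317 mm, 32 mm thick, top at z = 390 mm. It stands on four round legs, each 40 mm in diameter, from z = 0 to the seat underside, each leg's axis is inset half a diameter from the nearest pair of seat edges (so the leg's bounding box is flush with the corner).

Two stools sit around the table at the +y, +x sides.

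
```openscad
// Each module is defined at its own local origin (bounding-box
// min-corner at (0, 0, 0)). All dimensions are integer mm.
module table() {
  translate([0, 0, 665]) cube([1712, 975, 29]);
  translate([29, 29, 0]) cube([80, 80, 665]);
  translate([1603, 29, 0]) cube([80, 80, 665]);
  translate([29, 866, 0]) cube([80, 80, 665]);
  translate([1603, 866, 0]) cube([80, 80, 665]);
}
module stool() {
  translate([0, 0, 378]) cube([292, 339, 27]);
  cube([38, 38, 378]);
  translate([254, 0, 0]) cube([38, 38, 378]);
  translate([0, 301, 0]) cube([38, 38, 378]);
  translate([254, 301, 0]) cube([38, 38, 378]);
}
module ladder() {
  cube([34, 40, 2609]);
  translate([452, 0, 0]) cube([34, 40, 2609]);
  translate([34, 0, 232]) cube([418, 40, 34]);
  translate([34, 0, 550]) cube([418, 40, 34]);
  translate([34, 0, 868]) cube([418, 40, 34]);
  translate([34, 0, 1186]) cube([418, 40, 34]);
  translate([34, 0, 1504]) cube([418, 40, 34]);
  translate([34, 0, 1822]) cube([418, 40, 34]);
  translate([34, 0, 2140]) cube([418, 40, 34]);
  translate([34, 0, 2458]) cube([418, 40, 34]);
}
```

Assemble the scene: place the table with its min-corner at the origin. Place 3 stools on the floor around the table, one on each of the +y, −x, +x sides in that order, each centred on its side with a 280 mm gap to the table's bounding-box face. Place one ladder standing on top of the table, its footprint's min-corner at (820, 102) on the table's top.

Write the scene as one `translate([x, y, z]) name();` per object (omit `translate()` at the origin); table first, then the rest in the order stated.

table();
translate([710, 1255, 0]) stool();
translate([-572, 318, 0]) stool();
translate([1992, 318, 0]) stool();
translate([820, 102, 694]) ladder();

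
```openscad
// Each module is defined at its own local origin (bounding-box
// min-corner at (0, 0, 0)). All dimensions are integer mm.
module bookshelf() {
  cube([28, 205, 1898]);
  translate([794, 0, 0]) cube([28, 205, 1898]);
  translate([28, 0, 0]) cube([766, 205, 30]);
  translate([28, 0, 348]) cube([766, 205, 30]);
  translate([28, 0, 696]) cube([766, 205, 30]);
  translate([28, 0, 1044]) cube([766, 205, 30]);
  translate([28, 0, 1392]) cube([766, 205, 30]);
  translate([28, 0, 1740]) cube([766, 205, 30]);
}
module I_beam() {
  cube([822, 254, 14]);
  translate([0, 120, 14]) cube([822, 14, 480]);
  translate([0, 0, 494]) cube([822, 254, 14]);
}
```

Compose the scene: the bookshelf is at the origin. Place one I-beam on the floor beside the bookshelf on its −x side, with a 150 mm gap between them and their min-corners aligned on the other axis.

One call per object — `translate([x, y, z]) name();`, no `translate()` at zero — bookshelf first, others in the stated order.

bookshelf();
translate([-972, 0, 0]) I_beam();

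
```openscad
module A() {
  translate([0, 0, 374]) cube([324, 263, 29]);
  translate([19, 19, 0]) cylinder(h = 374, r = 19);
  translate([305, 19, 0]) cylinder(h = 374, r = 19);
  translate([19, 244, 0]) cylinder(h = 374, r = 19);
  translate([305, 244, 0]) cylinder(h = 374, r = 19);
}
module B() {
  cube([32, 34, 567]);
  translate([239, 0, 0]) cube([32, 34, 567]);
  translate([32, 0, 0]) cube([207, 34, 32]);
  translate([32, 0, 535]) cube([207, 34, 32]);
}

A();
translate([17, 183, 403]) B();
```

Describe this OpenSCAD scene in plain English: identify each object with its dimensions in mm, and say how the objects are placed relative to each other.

A is a simple wooden stool: a rectangular seat 324 mm (x) by 263 mm (y), 29 mm thick, top face at z = 403 mm, on four round legs, each 38 mm in diameter. The legs rest on z = 0, each leg's axis is inset half a diameter from the nearest pair of seat edges (so the leg's bounding box is flush with the corner).

B is a rectangular picture frame lying in the x–z plane (depth along y). The opening is 207 mm wide (x) by 503 mm tall (z), surrounded by a border 32 mm wide on all four sides. The frame is 34 mm deep and is made of two full-height vertical stiles with two horizontal rails fitted between them.

The picture frame is on top of the stool.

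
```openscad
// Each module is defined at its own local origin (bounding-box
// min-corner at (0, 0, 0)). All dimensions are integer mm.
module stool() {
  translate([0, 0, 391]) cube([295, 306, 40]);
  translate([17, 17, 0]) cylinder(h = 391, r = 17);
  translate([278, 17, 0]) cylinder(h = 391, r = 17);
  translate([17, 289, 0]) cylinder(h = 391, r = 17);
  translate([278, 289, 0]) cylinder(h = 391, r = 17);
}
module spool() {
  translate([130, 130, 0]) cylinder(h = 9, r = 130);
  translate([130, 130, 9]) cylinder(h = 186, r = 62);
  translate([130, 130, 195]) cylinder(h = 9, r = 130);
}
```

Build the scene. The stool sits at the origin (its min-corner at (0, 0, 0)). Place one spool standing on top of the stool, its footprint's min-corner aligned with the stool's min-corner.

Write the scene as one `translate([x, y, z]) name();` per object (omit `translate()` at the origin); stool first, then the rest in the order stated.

stool();
translate([0, 0, 431]) spool();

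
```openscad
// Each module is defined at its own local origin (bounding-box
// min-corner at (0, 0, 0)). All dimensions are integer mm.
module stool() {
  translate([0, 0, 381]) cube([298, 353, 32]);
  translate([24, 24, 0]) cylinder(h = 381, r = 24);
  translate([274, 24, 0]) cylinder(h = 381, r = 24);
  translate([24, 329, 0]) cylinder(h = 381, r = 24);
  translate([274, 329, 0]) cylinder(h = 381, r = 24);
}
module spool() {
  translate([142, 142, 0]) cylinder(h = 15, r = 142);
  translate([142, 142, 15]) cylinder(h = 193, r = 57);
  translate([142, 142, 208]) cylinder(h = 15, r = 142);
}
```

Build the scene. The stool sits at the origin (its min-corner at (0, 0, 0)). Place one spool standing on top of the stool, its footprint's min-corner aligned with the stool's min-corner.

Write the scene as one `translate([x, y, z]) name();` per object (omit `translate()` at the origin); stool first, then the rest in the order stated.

stool();
translate([0, 0, 413]) spool();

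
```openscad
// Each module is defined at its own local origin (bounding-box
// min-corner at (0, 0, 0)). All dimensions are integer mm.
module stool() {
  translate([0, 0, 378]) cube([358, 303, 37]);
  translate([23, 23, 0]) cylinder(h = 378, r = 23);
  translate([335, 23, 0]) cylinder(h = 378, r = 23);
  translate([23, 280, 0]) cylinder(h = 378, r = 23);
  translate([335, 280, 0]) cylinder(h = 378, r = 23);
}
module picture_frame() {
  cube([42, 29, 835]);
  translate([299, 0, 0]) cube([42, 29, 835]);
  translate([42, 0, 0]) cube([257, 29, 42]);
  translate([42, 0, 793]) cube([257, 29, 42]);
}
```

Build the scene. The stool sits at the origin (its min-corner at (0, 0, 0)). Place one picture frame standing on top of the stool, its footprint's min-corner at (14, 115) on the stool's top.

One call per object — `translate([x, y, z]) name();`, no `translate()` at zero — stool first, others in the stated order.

stool();
translate([14, 115, 415]) picture_frame();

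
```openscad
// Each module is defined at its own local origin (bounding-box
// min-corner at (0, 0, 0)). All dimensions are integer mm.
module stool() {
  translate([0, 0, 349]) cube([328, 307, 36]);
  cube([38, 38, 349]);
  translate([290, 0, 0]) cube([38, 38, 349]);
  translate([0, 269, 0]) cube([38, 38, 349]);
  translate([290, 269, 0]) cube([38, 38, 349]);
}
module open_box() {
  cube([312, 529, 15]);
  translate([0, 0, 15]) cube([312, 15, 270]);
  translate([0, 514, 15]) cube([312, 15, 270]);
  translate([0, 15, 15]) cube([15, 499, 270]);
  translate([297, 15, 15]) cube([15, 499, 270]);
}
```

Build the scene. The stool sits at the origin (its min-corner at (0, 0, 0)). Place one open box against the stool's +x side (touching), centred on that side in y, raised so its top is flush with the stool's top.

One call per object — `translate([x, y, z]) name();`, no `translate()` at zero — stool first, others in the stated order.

stool();
translate([328, -111, 100]) open_box();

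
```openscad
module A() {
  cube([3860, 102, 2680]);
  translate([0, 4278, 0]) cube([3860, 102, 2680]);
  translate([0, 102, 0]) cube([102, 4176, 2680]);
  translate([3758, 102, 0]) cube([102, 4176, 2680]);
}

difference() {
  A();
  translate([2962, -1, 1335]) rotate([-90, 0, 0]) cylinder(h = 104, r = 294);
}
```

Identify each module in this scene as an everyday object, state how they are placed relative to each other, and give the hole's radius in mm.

A is a house frame. The house frame has a circular hole through its front wall. The hole's radius is 294 mm.

The subtracted cylinder has r = 294 mm.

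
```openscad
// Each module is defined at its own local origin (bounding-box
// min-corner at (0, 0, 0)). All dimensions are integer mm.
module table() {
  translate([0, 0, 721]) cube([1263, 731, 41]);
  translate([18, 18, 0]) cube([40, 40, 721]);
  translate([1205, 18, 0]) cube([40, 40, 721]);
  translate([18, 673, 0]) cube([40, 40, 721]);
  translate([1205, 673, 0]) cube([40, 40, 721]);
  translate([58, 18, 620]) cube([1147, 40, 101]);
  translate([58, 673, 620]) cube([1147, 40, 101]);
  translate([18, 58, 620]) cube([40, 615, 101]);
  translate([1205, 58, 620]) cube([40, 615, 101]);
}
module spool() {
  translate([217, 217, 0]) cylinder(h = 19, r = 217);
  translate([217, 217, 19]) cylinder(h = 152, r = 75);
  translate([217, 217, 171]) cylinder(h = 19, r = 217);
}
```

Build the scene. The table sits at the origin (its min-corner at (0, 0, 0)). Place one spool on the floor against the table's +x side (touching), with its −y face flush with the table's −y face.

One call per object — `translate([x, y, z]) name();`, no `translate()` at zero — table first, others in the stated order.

table();
translate([1263, 0, 0]) spool();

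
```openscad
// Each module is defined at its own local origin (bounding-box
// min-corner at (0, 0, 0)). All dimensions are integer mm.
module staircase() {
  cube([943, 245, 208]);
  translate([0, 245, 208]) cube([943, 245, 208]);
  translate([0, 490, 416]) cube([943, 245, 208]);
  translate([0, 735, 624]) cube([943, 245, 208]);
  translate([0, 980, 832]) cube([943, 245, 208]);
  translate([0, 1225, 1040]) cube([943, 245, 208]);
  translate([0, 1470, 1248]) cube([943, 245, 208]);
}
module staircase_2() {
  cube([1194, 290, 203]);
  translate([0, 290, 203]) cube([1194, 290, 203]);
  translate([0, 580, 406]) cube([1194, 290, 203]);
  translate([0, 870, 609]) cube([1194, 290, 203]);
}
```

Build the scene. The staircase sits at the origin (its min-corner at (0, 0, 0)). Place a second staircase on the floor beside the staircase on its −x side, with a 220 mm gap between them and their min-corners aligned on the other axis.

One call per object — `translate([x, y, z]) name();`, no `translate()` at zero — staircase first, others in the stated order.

staircase();
translate([-1414, 0, 0]) staircase_2();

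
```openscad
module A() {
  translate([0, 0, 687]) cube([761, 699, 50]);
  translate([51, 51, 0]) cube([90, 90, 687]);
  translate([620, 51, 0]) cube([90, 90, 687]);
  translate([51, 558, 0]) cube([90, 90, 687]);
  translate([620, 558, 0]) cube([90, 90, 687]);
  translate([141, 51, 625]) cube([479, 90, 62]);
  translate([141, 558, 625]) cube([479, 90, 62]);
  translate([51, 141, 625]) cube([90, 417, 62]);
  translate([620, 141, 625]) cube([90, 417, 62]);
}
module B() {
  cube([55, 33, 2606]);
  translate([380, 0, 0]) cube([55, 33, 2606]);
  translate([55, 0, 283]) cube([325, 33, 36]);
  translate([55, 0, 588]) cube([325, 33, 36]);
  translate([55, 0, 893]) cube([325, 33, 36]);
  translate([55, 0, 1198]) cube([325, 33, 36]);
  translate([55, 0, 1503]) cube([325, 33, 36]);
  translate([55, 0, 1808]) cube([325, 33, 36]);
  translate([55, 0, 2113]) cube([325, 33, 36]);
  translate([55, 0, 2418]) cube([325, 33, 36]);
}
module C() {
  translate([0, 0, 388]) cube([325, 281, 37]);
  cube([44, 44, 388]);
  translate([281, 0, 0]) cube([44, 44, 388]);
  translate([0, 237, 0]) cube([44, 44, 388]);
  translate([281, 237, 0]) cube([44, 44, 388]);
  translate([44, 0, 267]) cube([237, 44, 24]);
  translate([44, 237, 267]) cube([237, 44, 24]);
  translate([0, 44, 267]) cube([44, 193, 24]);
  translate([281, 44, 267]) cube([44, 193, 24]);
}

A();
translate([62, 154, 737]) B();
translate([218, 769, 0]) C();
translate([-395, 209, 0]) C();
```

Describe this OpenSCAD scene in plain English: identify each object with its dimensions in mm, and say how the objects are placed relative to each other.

A is a rectangular dining table. The top is 761×699×50 mm with its upper surface at z = 737 mm. It stands on four 90×90 mm square legs, each inset 51 mm from the nearest pair of top edges, running from the floor to the underside of the top. Four apron rails, 90 mm thick and 62 mm tall, run between adjacent legs with their top edges flush with the underside of the top and their outer faces flush with the legs' outer faces.

B is a wooden ladder with two side rails of 55×33 mm section and 2606 mm height, set 435 mm apart overall. Between them run 8 rectangular rungs (33 mm deep, 36 mm thick), front faces flush with the rails' −y face. The bottom of the first rung is 283 mm above the floor and each subsequent rung is 305 mm higher than the one below.

C is a simple wooden stool: a rectangular seat 325 mm (x) by 281 mm (y), 37 mm thick, top face at z = 425 mm, on four square legs, each 44×44 mm in cross-section. The legs rest on z = 0, each flush with a corner of the seat. Four stretchers, 44 mm wide and 24 mm tall, connect adjacent legs with their undersides at z = 267 mm, each running between the inner faces of the legs it joins and aligned with the legs' outer faces on the other axis.

The ladder is on top of the table. Two stools sit around the table at the +y, −x sides.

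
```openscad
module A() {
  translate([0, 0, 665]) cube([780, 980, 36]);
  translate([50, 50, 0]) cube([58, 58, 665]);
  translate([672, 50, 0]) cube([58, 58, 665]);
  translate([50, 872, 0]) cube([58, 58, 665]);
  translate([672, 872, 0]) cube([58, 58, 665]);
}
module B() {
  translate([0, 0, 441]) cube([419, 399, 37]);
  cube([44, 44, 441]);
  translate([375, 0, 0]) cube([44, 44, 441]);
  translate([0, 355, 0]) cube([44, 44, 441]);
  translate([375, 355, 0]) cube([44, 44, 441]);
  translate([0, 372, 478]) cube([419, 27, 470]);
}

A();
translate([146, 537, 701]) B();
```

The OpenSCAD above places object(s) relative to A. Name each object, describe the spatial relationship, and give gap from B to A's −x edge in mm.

A is a table. B is a chair. The chair is on top of the table. The gap from the chair to the table's −x edge is 146 mm.

The chair's min-x is at 146; the table's min-x is 0; gap = 146 mm.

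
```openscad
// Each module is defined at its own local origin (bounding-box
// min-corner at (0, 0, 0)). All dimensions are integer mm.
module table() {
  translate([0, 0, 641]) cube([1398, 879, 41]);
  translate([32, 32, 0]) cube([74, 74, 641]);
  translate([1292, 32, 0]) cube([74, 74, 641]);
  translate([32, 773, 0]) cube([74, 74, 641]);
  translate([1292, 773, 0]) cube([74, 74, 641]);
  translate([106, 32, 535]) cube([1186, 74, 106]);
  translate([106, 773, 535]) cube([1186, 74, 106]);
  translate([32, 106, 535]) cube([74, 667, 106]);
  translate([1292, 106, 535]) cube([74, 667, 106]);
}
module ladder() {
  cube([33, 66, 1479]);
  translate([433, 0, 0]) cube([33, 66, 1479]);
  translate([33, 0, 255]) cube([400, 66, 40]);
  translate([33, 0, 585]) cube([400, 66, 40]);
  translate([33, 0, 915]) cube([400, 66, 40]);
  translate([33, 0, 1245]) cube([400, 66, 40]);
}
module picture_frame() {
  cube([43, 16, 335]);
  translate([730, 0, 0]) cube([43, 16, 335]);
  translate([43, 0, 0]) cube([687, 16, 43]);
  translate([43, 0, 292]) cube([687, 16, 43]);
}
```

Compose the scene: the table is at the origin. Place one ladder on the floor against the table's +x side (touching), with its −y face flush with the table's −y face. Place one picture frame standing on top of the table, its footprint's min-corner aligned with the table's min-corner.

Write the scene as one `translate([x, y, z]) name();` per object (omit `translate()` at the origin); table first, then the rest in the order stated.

table();
translate([1398, 0, 0]) ladder();
translate([0, 0, 682]) picture_frame();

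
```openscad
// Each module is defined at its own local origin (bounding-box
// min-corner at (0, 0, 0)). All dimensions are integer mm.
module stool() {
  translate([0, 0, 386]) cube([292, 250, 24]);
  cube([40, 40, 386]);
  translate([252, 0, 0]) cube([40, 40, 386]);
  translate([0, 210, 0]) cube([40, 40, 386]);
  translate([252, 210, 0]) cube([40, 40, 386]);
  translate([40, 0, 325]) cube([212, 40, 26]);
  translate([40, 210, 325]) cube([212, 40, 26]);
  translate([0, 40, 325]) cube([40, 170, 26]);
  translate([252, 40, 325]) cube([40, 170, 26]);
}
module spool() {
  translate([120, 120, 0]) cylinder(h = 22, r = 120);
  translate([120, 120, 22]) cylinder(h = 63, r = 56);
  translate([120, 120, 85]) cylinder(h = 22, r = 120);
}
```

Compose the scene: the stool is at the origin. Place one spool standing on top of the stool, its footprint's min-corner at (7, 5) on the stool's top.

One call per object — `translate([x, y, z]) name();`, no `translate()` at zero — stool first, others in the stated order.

stool();
translate([7, 5, 410]) spool();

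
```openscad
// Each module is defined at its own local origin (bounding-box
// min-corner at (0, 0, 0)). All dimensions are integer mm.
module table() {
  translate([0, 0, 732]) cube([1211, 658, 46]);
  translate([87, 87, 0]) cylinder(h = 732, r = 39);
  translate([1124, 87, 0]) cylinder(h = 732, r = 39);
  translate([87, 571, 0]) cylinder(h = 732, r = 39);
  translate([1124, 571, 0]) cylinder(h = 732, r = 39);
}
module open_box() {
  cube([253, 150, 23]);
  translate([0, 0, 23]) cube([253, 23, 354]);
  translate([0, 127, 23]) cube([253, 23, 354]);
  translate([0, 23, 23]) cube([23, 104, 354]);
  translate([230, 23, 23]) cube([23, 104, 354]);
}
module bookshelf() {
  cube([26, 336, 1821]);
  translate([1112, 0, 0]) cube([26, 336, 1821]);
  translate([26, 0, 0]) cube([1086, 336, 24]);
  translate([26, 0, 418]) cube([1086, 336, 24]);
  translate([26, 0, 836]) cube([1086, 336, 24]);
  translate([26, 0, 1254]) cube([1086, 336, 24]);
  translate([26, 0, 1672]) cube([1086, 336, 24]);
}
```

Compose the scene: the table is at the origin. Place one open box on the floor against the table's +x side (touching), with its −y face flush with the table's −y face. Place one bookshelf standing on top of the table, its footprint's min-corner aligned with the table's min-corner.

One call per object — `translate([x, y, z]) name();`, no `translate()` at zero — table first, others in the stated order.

table();
translate([1211, 0, 0]) open_box();
translate([0, 0, 778]) bookshelf();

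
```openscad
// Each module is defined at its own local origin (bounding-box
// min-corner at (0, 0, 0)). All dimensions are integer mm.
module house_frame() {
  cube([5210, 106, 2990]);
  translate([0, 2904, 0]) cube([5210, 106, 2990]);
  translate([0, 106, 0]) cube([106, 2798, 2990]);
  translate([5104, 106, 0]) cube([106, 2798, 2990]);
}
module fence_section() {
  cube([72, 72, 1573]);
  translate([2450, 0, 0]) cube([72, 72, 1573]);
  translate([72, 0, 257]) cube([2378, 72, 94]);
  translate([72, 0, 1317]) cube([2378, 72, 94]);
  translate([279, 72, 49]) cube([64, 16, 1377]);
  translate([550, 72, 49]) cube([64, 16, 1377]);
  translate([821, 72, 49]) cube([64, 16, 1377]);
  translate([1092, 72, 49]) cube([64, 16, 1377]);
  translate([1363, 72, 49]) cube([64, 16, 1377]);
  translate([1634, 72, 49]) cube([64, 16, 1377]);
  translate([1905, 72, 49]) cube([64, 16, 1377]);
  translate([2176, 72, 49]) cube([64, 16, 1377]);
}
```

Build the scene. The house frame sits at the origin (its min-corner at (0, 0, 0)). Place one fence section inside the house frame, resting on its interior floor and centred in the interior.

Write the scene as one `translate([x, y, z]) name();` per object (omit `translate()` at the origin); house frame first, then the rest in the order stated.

house_frame();
translate([1344, 1461, 0]) fence_section();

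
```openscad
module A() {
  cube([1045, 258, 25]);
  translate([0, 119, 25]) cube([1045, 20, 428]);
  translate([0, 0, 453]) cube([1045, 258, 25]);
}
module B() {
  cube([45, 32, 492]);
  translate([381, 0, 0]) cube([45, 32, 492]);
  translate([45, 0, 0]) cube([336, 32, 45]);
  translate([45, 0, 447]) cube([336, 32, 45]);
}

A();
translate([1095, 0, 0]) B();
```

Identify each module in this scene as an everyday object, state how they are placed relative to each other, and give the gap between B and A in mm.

A is an I-beam. B is a picture frame. The picture frame is on the floor beside the I-beam on its +x side. The gap between the picture frame and the I-beam is 50 mm.

The picture frame's nearest face is 50 mm from the I-beam's +x face.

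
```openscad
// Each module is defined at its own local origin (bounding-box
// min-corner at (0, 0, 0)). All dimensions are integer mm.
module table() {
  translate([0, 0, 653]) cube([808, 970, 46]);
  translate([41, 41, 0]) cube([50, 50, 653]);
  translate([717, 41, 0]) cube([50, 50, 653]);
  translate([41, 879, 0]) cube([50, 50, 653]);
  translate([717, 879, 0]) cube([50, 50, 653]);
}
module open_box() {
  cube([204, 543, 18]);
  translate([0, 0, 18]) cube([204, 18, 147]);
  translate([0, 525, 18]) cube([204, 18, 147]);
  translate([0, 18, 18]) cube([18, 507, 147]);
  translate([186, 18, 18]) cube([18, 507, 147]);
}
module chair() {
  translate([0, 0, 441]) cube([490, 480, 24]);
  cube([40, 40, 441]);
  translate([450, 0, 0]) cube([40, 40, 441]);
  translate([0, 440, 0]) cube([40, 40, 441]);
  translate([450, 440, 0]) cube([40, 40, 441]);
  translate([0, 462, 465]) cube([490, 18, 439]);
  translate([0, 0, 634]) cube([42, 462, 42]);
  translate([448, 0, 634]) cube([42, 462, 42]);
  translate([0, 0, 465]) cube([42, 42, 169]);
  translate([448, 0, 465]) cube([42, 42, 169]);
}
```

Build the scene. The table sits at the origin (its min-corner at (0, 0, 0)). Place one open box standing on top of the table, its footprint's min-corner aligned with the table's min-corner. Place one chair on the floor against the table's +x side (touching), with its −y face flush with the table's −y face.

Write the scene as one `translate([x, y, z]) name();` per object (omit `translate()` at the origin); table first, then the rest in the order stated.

table();
translate([0, 0, 699]) open_box();
translate([808, 0, 0]) chair();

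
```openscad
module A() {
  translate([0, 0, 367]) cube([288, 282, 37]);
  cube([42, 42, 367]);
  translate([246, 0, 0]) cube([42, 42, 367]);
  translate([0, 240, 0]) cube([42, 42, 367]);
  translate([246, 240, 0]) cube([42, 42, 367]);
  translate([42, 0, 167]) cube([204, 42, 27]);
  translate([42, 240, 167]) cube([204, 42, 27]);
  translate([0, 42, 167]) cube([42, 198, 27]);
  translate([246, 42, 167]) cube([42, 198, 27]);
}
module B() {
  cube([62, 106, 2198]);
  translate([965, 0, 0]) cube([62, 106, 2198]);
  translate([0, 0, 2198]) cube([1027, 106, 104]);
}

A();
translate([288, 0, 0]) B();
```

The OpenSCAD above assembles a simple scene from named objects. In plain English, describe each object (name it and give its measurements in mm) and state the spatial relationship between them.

A is a simple wooden stool: a rectangular seat 288 mm (x) by 282 mm (y), 37 mm thick, top face at z = 404 mm, on four square legs, each 42×42 mm in cross-section. The legs rest on z = 0, each flush with a corner of the seat. Four stretchers, 42 mm wide and 27 mm tall, connect adjacent legs with their undersides at z = 167 mm, each running between the inner faces of the legs it joins and aligned with the legs' outer faces on the other axis.

B is a door frame. The clear opening is 903 mm wide and 2198 mm high. Two 62 mm wide jambs, 106 mm deep, stand either side of the opening from the floor to the top of the opening. A 104 mm thick head sits across the top of both jambs, spanning the full outside width of the frame.

The door frame is against the stool's +x side, with their −y faces flush.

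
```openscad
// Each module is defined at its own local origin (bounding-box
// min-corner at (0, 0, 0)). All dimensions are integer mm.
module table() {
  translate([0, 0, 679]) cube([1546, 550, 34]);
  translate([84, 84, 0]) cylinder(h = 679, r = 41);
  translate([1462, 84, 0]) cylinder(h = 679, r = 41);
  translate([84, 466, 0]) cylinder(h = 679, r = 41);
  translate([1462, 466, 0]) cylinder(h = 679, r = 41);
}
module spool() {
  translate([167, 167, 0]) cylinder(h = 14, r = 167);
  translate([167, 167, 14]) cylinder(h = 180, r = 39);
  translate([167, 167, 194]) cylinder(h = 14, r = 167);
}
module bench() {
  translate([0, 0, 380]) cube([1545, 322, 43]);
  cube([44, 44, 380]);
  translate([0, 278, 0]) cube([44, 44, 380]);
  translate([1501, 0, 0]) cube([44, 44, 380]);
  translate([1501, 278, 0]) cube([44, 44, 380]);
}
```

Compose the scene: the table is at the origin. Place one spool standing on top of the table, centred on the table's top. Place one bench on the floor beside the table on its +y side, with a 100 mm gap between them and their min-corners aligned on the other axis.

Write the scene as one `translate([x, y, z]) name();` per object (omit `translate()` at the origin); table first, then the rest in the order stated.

table();
translate([606, 108, 713]) spool();
translate([0, 650, 0]) bench();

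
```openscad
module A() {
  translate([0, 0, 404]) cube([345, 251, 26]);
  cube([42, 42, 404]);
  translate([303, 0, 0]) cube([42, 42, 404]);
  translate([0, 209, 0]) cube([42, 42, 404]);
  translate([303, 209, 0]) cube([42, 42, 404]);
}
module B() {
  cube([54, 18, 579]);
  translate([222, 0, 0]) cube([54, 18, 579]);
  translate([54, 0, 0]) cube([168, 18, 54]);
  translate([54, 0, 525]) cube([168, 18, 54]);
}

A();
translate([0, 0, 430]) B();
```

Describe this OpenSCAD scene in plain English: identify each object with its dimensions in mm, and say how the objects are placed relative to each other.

A is a simple wooden stool: a rectangular seat 345 mm (x) by 251 mm (y), 26 mm thick, top face at z = 430 mm, on four square legs, each 42×42 mm in cross-section. The legs rest on z = 0, each flush with a corner of the seat.

B is a rectangular picture frame lying in the x–z plane (depth along y). The opening is 168 mm wide (x) by 471 mm tall (z), surrounded by a border 54 mm wide on all four sides. The frame is 18 mm deep and is made of two full-height vertical stiles with two horizontal rails fitted between them.

The picture frame is on top of the stool.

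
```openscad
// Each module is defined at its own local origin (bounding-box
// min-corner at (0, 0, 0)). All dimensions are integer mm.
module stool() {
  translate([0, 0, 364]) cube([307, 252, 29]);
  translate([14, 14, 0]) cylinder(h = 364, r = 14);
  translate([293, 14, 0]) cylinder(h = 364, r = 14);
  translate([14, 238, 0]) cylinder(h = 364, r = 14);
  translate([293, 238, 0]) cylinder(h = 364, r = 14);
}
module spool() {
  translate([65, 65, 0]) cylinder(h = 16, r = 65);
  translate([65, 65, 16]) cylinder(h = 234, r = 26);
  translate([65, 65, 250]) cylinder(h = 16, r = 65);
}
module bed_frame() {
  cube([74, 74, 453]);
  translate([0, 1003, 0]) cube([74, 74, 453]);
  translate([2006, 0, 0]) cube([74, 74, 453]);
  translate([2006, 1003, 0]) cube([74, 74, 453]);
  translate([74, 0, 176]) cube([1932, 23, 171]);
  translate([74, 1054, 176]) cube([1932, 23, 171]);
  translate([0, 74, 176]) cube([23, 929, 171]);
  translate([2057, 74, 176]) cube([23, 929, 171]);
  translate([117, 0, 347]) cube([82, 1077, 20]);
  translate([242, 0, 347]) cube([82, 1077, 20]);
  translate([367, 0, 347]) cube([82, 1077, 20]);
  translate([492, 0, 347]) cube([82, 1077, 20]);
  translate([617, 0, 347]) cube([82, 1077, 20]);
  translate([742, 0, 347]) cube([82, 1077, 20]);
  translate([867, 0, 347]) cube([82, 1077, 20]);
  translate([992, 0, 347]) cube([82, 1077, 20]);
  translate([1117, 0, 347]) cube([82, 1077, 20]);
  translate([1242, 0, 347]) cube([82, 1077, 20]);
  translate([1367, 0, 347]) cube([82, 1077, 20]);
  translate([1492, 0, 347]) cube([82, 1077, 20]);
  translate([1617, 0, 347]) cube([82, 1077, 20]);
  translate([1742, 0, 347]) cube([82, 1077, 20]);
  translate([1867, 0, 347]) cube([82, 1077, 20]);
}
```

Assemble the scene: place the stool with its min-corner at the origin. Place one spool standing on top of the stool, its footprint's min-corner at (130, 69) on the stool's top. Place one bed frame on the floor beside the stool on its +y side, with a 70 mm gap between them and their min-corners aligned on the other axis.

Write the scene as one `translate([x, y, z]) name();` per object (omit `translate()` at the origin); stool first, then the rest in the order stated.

stool();
translate([130, 69, 393]) spool();
translate([0, 322, 0]) bed_frame();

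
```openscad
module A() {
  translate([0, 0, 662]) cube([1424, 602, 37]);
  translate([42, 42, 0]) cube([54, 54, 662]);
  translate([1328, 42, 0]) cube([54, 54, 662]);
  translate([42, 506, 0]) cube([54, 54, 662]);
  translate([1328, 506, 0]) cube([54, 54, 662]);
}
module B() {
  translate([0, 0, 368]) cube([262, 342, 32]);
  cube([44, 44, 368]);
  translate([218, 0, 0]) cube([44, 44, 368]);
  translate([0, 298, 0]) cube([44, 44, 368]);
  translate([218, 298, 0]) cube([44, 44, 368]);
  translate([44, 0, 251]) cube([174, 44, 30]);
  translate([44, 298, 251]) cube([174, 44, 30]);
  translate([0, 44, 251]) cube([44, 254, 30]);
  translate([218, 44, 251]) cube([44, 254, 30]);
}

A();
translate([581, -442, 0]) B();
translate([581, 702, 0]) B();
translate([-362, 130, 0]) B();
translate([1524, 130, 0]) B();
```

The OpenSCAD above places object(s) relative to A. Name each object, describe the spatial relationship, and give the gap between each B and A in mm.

A is a table. B is a stool. Four stools sit around the table at the −y, +y, −x, +x sides. The gap between each stool and the table is 100 mm.

Each stool's nearest face is 100 mm from the table's bounding box.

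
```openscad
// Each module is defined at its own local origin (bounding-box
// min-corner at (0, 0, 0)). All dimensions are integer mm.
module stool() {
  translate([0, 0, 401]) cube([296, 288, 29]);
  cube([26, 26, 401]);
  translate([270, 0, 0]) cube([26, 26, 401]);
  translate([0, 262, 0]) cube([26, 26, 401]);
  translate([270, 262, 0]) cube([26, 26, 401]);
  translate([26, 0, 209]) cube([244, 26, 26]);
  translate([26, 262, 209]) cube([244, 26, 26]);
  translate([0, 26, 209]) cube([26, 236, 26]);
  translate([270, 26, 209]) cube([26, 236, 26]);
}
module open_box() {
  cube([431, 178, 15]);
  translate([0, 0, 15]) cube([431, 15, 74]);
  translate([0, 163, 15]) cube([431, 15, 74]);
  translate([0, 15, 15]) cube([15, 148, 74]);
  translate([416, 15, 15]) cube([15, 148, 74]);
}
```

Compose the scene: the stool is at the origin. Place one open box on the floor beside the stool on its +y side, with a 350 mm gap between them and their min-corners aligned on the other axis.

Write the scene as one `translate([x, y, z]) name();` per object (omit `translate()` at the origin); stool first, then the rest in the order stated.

stool();
translate([0, 638, 0]) open_box();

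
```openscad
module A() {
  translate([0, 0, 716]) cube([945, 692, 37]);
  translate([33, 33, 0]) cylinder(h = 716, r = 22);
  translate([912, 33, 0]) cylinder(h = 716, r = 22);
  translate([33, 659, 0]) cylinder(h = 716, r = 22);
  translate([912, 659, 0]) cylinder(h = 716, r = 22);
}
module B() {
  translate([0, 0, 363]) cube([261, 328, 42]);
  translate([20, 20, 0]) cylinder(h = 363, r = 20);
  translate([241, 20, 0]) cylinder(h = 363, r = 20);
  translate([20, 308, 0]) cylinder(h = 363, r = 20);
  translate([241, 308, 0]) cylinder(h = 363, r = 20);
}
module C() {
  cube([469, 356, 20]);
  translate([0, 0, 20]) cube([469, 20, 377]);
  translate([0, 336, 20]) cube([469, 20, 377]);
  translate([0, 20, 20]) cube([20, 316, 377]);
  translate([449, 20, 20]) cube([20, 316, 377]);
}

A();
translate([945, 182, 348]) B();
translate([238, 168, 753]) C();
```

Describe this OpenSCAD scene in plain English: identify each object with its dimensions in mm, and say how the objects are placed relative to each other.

A is a table: top 945 mm (x) × 692 mm (y), 37 mm thick, upper face at z = 753 mm, on four round legs of 44 mm diameter, each leg's bounding box inset 11 mm from the nearest pair of top edges, running from z = 0 to the bottom of the top.

B is a simple wooden stool: a rectangular seat 261 mm (x) by 328 mm (y), 42 mm thick, top face at z = 405 mm, on four round legs, each 40 mm in diameter. The legs rest on z = 0, each leg's axis is inset half a diameter from the nearest pair of seat edges (so the leg's bounding box is flush with the corner).

C is an open storage box with external size 469×356×397 mm and wall thickness 20 mm (the base is also 20 mm thick). The base covers the whole footprint; the four walls stand on the base, with the y-facing walls full-width and the x-facing walls fitting between their inner faces.

The stool is beside the table with their tops flush at z = 753. The open box is on top of the table, centred.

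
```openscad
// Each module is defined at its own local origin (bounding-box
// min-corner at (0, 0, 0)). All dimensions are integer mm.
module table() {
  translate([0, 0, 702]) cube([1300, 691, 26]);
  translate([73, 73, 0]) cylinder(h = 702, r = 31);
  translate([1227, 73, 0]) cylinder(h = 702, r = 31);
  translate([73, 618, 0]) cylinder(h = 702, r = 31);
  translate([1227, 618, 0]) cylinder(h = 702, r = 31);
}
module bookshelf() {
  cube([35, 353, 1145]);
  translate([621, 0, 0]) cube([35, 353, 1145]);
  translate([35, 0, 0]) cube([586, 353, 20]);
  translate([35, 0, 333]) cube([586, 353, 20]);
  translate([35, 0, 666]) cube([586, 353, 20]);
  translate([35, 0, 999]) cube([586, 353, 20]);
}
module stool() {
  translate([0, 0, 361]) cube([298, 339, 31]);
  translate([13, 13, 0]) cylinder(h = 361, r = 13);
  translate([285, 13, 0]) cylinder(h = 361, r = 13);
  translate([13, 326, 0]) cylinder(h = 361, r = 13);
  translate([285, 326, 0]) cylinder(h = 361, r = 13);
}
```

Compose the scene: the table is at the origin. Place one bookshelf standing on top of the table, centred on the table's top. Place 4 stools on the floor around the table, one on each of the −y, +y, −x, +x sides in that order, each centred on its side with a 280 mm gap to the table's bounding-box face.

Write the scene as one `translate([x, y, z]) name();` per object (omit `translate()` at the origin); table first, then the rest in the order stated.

table();
translate([322, 169, 728]) bookshelf();
translate([501, -619, 0]) stool();
translate([501, 971, 0]) stool();
translate([-578, 176, 0]) stool();
translate([1580, 176, 0]) stool();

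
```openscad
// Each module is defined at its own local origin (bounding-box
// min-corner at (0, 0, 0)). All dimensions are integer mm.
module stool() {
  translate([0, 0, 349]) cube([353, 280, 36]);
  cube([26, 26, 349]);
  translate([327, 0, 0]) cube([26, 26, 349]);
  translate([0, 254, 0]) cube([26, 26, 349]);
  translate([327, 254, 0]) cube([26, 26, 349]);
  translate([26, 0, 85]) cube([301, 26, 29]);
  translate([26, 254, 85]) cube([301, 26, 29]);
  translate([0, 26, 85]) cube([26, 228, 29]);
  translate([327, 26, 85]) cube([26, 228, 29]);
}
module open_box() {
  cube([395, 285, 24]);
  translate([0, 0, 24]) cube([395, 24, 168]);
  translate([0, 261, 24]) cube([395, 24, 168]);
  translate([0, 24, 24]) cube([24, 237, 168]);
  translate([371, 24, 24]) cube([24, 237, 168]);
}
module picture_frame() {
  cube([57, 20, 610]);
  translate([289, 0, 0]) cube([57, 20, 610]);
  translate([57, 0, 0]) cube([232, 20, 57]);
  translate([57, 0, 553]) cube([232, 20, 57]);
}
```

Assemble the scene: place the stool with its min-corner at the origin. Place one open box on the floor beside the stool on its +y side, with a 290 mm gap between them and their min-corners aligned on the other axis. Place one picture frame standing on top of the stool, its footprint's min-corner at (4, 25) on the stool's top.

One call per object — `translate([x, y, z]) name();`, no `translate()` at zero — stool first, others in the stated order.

stool();
translate([0, 570, 0]) open_box();
translate([4, 25, 385]) picture_frame();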